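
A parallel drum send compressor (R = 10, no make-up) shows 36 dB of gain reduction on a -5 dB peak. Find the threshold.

-45 dB

Let T be the threshold. Output overshoot = (input overshoot)/R, so -41 − T = (-5 − T)/10.
10·(-41 − T) = -5 − T → 9·T = -410 − (-5) = -405.
T = -405/9 = -45 dB.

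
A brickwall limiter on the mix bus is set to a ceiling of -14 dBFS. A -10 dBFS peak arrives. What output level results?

A brickwall limiter is an ∞:1 compressor: any input above the ceiling is clamped to -14 dBFS.

-14 dBFS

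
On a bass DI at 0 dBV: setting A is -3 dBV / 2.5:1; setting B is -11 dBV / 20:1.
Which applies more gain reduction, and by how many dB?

B, by 8.65 dB

A: GR = 3 − 3/2.5 = 1.8 dB.
B: GR = 11 − 11/20 = 10.45 dB.
Difference: 8.65 dB in favour of B.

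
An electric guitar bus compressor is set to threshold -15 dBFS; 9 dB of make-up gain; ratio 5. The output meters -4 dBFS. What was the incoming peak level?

Stripping the +9 dB make-up gives -13 dBFS at the gain stage.
The compressed level sits -13 − (-15) = 2 dB over threshold.
Input overshoot = R × output overshoot = 10 dB → input = -15 + 10 = -5 dBFS.

-5 dBFS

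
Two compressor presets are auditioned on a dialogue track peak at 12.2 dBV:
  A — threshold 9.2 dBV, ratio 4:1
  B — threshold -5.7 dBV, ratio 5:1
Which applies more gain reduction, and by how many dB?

B, by 12.07 dB

A: overshoot 3 dB → output overshoot 0.75 dB → GR 2.25 dB.
B: overshoot 17.9 dB → output overshoot 3.58 dB → GR 14.32 dB.
B applies 12.07 dB more gain reduction.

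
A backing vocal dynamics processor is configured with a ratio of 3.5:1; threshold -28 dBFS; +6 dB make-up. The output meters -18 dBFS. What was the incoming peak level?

Before make-up, the level was -18 − 6 = -24 dBFS.
Post-compression overshoot = -24 − (-28) = 4 dB.
Input overshoot = R × output overshoot = 14 dB → input = -28 + 14 = -14 dBFS.

-14 dBFS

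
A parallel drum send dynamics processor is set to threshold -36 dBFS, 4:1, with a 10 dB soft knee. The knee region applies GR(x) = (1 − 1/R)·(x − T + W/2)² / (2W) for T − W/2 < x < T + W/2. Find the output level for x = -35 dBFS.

-36.35 dBFS

x − T + W/2 = -35 − (-36) + 5 = 6.
GR = (1 − 1/4) × 6² / 20 = 0.75 × 36 / 20 = 1.35 dB.
Output = -35 − 1.35 = -36.35 dBFS.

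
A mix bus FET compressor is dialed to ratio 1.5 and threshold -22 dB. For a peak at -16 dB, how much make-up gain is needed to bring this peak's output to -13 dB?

5 dB

The peak compresses to -22 + 6/1.5 = -18 dB.
To reach -13 dB requires -13 − (-18) = 5 dB of make-up.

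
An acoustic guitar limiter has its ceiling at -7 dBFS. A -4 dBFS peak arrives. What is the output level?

-7 dBFS

The limiter clamps the peak to its -7 dBFS ceiling.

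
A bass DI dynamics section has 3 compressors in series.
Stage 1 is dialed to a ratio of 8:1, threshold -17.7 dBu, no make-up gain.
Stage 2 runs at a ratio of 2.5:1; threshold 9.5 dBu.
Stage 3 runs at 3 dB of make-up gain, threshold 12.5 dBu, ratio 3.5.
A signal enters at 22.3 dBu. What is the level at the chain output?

Stage 1: 22.3 dBu is 40 dB over -17.7 dBu; at 8:1 that becomes 5 dB over, giving -12.7 dBu.
Stage 2: -12.7 dBu ≤ 9.5 dBu, so stage 2 doesn't engage; output -12.7 dBu.
Stage 3: -12.7 dBu ≤ 12.5 dBu, so stage 3 doesn't engage; make-up brings it to -9.7 dBu.

-9.7 dBu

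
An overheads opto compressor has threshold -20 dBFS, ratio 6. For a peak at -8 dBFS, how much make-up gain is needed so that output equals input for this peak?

Without make-up, output = threshold + overshoot/6 = -20 + 2 = -18 dBFS.
Gap to target: 10 dB.

10 dB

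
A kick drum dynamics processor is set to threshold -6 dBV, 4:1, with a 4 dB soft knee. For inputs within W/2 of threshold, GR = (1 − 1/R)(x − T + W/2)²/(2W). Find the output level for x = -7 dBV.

x − T + W/2 = -7 − (-6) + 2 = 1.
GR = (1 − 1/4) × 1² / 8 = 0.75 × 1 / 8 = 0.09375 dB.
Output = -7 − 0.09375 = -7.09375 dBV.

-7.09375 dBV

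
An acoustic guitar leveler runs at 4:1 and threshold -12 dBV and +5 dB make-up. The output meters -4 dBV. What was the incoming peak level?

0 dBV

Remove make-up: -4 − 5 = -9 dBV.
That's 3 dB above the -12 dBV threshold.
Undo the ratio: input overshoot = 3 × 4 = 12 dB, giving input = 0 dBV.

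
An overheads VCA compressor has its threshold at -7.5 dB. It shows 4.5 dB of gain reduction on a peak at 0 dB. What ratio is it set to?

Input overshoot = 0 − (-7.5) = 7.5 dB.
Output overshoot = 7.5 − 4.5 = 3 dB.
Ratio = input overshoot / output overshoot = 7.5 / 3 = 2.5.

2.5:1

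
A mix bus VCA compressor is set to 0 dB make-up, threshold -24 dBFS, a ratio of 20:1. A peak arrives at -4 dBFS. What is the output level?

Overshoot: -4 − (-24) = 20 dB.
The 20 dB excess becomes 1 dB after 20:1 reduction.
So the level is -24 + 1 = -23 dBFS.

-23 dBFS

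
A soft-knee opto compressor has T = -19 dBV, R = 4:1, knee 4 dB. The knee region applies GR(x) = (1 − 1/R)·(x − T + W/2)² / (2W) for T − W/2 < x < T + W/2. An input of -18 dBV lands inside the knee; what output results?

x − T + W/2 = -18 − (-19) + 2 = 3.
GR = (1 − 1/4) × 3² / 8 = 0.75 × 9 / 8 = 0.84375 dB.
Output = -18 − 0.84375 = -18.84375 dBV.

-18.84375 dBV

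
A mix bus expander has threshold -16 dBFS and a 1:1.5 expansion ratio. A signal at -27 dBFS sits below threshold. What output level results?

-32.5 dBFS

Undershoot = (-16) − (-27) = 11 dB.
At 1:1.5, that expands to 16.5 dB under threshold.
Output = -16 − 16.5 = -32.5 dBFS.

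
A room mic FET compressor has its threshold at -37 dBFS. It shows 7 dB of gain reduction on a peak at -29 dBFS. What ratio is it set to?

8:1

Input overshoot = -29 − (-37) = 8 dB.
Output overshoot = 8 − 7 = 1 dB.
Ratio = input overshoot / output overshoot = 8 / 1 = 8.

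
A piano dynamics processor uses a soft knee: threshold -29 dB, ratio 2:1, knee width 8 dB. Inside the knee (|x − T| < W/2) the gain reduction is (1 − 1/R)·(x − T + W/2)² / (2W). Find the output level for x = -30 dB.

-30.28125 dB

x − T + W/2 = -30 − (-29) + 4 = 3.
GR = (1 − 1/2) × 3² / 16 = 0.5 × 9 / 16 = 0.28125 dB.
Output = -30 − 0.28125 = -30.28125 dB.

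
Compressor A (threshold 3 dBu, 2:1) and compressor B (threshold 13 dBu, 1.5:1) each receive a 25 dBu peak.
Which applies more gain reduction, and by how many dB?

A: GR = 22 − 22/2 = 11 dB.
B: GR = 12 − 12/1.5 = 4 dB.
Difference: 7 dB in favour of A.

A, by 7 dB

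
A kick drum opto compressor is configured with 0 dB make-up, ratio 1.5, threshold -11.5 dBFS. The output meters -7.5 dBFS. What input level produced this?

-5.5 dBFS

That's 4 dB above the -11.5 dBFS threshold.
Before 1.5:1 compression the overshoot was 4 × 1.5 = 6 dB, so input = -11.5 + 6 = -5.5 dBFS.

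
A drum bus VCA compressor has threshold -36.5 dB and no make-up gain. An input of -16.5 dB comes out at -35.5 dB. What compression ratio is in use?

Input overshoot = -16.5 − (-36.5) = 20 dB; output overshoot = -35.5 − (-36.5) = 1 dB.
Ratio = 20 / 1 = 20.

20:1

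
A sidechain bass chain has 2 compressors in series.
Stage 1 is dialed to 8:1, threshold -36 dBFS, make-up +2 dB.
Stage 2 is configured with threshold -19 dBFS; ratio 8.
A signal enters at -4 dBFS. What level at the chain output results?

-30 dBFS

Stage 1: -4 dBFS is 32 dB over -36 dBFS; at 8:1 that becomes 4 dB over, giving -32 dBFS; +2 dB make-up → -30 dBFS.
Stage 2: below threshold (-30 ≤ -19); passes unchanged; output -30 dBFS.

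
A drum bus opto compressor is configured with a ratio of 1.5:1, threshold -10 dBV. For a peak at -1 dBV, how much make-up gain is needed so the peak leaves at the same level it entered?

Without make-up, output = threshold + overshoot/1.5 = -10 + 6 = -4 dBV.
Gap to target: 3 dB.

3 dB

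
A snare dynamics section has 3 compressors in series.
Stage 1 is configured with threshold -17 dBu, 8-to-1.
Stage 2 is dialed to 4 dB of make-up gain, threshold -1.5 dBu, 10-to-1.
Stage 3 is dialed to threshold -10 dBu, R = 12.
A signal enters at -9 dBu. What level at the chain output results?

-12 dBu

Stage 1: 8 dB above -17 dBu, reduced 8:1 to 1 dB above → -16 dBu.
Stage 2: -16 dBu is at or below the -1.5 dBu threshold — no compression; make-up brings it to -12 dBu.
Stage 3: below threshold (-12 ≤ -10); passes unchanged; output -12 dBu.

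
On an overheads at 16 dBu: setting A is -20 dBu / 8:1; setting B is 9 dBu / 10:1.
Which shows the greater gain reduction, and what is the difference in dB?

A, by 25.2 dB

A: 36 dB over, compressed to 4.5 dB over, so 31.5 dB of GR.
B: 7 dB over, compressed to 0.7 dB over, so 6.3 dB of GR.
Difference: 25.2 dB in favour of A.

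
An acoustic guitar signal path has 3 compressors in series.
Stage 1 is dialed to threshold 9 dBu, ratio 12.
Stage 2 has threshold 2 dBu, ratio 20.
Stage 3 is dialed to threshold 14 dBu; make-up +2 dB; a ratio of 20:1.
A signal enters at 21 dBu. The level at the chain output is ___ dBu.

4.4 dBu

Stage 1: 12 dB above 9 dBu, reduced 12:1 to 1 dB above → 10 dBu.
Stage 2: overshoot 8 dB → 8/20 = 0.4 dB → 2.4 dBu.
Stage 3: 2.4 dBu is at or below the 14 dBu threshold — no compression; make-up brings it to 4.4 dBu.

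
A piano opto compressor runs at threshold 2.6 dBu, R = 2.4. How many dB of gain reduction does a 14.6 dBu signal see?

7 dB

14.6 dBu exceeds the threshold by 12 dB.
At 2.4:1, output sits 12/2.4 = 5 dB above threshold.
GR = overshoot in − overshoot out = 12 − 5 = 7 dB.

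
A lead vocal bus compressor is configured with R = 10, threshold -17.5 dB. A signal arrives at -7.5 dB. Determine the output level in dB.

-16.5 dB

The input is 10 dB above the -17.5 dB threshold.
The 10 dB excess becomes 1 dB after 10:1 reduction.
Output = -17.5 + 1 = -16.5 dB.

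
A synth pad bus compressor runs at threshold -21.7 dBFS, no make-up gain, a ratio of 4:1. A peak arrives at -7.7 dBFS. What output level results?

-18.2 dBFS

Overshoot: -7.7 − (-21.7) = 14 dB.
At 4:1 the overshoot is divided by 4, leaving 3.5 dB above threshold.
That puts the output at -18.2 dBFS.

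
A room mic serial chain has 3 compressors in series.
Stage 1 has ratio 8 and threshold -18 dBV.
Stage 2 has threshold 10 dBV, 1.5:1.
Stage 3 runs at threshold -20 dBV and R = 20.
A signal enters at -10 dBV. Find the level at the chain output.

-19.85 dBV

Stage 1: 8 dB above -18 dBV, reduced 8:1 to 1 dB above → -17 dBV.
Stage 2: below threshold (-17 ≤ 10); passes unchanged; output -17 dBV.
Stage 3: 3 dB above -20 dBV, reduced 20:1 to 0.15 dB above → -19.85 dBV.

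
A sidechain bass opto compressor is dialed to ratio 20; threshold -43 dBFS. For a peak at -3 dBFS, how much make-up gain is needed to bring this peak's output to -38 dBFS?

3 dB

Overshoot 40 dB → 40/20 = 2 dB after compression, so the compressed level is -43 + 2 = -41 dBFS.
Make-up = target − compressed = -38 − (-41) = 3 dB.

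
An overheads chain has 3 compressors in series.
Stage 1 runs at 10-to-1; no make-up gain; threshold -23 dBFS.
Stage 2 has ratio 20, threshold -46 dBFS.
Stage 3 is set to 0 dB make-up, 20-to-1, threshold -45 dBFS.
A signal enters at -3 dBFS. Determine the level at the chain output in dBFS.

-44.9875 dBFS

Stage 1: 20 dB above -23 dBFS, reduced 10:1 to 2 dB above → -21 dBFS.
Stage 2: -21 dBFS is 25 dB over -46 dBFS; at 20:1 that becomes 1.25 dB over, giving -44.75 dBFS.
Stage 3: 0.25 dB above -45 dBFS, reduced 20:1 to 0.0125 dB above → -44.9875 dBFS.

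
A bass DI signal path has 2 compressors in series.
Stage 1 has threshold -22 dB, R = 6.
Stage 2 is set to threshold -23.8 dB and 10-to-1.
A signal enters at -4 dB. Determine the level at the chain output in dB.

-23.32 dB

Stage 1: 18 dB above -22 dB, reduced 6:1 to 3 dB above → -19 dB.
Stage 2: -19 dB is 4.8 dB over -23.8 dB; at 10:1 that becomes 0.48 dB over, giving -23.32 dB.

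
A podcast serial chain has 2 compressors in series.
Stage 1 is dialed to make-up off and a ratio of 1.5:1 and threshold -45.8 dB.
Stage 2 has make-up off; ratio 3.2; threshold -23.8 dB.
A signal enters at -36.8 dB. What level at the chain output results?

-39.8 dB

Stage 1: -36.8 dB is 9 dB over -45.8 dB; at 1.5:1 that becomes 6 dB over, giving -39.8 dB.
Stage 2: -39.8 dB is at or below the -23.8 dB threshold — no compression; output -39.8 dB.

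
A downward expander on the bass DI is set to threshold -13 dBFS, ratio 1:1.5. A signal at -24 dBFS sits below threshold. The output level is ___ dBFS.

Below threshold, a 1:1.5 expander applies gain = (1.5−1)×(T − x) of attenuation.
(1.5−1) × 11 = 5.5 dB, so output = -24 − 5.5 = -29.5 dBFS.

-29.5 dBFS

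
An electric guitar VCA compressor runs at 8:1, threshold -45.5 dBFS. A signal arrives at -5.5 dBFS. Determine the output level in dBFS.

-40.5 dBFS

Overshoot: -5.5 − (-45.5) = 40 dB.
The 40 dB excess becomes 5 dB after 8:1 reduction.
That puts the output at -40.5 dBFS.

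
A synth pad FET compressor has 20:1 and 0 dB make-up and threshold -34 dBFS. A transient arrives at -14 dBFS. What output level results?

-33 dBFS

The input is 20 dB above the -34 dBFS threshold.
The 20 dB excess becomes 1 dB after 20:1 reduction.
So the level is -34 + 1 = -33 dBFS.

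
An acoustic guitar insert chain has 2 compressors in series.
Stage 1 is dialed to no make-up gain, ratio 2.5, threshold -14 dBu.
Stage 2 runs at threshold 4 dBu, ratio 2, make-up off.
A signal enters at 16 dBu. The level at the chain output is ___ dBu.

Stage 1: overshoot 30 dB → 30/2.5 = 12 dB → -2 dBu.
Stage 2: -2 dBu is at or below the 4 dBu threshold — no compression; output -2 dBu.

-2 dBu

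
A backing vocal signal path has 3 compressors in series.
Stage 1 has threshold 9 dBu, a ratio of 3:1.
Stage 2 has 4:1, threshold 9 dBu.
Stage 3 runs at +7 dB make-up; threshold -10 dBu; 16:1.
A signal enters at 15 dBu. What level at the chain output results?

-1.78125 dBu

Stage 1: 15 dBu is 6 dB over 9 dBu; at 3:1 that becomes 2 dB over, giving 11 dBu.
Stage 2: 11 dBu is 2 dB over 9 dBu; at 4:1 that becomes 0.5 dB over, giving 9.5 dBu.
Stage 3: overshoot 19.5 dB → 19.5/16 = 1.21875 dB → -8.78125 dBu; +7 dB make-up → -1.78125 dBu.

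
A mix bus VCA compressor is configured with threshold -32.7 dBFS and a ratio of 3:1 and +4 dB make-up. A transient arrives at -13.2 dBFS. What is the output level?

-22.2 dBFS

-13.2 dBFS sits 19.5 dB over threshold.
3:1 compression reduces that to 19.5/3 = 6.5 dB over.
Output = -32.7 + 6.5 = -26.2 dBFS; make-up adds 4 dB, giving -22.2 dBFS.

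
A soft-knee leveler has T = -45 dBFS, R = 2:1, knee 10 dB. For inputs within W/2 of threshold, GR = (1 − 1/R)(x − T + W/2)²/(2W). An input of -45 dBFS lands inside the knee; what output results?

-45.625 dBFS

x − T + W/2 = -45 − (-45) + 5 = 5.
GR = (1 − 1/2) × 5² / 20 = 0.5 × 25 / 20 = 0.625 dB.
Output = -45 − 0.625 = -45.625 dBFS.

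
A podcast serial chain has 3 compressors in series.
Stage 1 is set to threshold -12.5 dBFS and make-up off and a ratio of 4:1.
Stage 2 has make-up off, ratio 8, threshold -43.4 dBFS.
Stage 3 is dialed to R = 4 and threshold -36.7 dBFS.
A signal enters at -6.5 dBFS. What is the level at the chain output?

Stage 1: 6 dB above -12.5 dBFS, reduced 4:1 to 1.5 dB above → -11 dBFS.
Stage 2: 32.4 dB above -43.4 dBFS, reduced 8:1 to 4.05 dB above → -39.35 dBFS.
Stage 3: below threshold (-39.35 ≤ -36.7); passes unchanged; output -39.35 dBFS.

-39.35 dBFS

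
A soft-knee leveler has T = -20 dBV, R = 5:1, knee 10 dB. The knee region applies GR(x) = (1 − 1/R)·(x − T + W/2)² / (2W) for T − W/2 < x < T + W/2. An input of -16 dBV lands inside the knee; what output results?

x − T + W/2 = -16 − (-20) + 5 = 9.
GR = (1 − 1/5) × 9² / 20 = 0.8 × 81 / 20 = 3.24 dB.
Output = -16 − 3.24 = -19.24 dBV.

-19.24 dBV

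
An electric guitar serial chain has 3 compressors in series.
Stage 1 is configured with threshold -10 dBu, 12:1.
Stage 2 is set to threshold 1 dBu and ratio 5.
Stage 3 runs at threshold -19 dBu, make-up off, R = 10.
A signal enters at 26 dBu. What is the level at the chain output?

Stage 1: 36 dB above -10 dBu, reduced 12:1 to 3 dB above → -7 dBu.
Stage 2: -7 dBu ≤ 1 dBu, so stage 2 doesn't engage; output -7 dBu.
Stage 3: -7 dBu is 12 dB over -19 dBu; at 10:1 that becomes 1.2 dB over, giving -17.8 dBu.

-17.8 dBu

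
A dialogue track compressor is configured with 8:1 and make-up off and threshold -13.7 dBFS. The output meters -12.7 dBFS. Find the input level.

That's 1 dB above the -13.7 dBFS threshold.
Before 8:1 compression the overshoot was 1 × 8 = 8 dB, so input = -13.7 + 8 = -5.7 dBFS.

-5.7 dBFS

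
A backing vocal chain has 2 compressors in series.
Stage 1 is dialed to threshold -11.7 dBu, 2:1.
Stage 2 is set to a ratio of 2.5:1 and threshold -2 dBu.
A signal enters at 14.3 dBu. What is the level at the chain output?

Stage 1: overshoot 26 dB → 26/2 = 13 dB → 1.3 dBu.
Stage 2: overshoot 3.3 dB → 3.3/2.5 = 1.32 dB → -0.68 dBu.

-0.68 dBu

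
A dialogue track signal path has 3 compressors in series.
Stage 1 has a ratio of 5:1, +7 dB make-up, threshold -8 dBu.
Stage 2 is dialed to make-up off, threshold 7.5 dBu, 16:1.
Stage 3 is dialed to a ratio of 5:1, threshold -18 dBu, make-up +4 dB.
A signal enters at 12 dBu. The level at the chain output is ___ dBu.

Stage 1: 20 dB above -8 dBu, reduced 5:1 to 4 dB above → -4 dBu; +7 dB make-up → 3 dBu.
Stage 2: below threshold (3 ≤ 7.5); passes unchanged; output 3 dBu.
Stage 3: overshoot 21 dB → 21/5 = 4.2 dB → -13.8 dBu; +4 dB make-up → -9.8 dBu.

-9.8 dBu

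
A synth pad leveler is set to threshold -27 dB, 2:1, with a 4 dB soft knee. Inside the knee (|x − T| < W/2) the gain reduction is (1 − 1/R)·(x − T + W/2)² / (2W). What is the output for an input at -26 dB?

-26.5625 dB

x − T + W/2 = -26 − (-27) + 2 = 3.
GR = (1 − 1/2) × 3² / 8 = 0.5 × 9 / 8 = 0.5625 dB.
Output = -26 − 0.5625 = -26.5625 dB.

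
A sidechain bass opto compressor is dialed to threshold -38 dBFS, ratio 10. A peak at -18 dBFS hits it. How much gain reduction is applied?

-18 dBFS exceeds the threshold by 20 dB.
At 10:1, output sits 20/10 = 2 dB above threshold.
So the signal is attenuated by 20 − 2 = 18 dB.

18 dB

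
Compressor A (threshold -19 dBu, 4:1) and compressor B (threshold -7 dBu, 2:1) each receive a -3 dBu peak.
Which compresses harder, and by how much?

A: 16 dB over, compressed to 4 dB over, so 12 dB of GR.
B: 4 dB over, compressed to 2 dB over, so 2 dB of GR.
A applies 10 dB more gain reduction.

A, by 10 dB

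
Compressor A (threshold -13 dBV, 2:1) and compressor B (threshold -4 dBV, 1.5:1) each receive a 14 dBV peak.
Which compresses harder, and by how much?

A, by 7.5 dB

A: 27 dB over, compressed to 13.5 dB over, so 13.5 dB of GR.
B: 18 dB over, compressed to 12 dB over, so 6 dB of GR.
A applies 7.5 dB more gain reduction.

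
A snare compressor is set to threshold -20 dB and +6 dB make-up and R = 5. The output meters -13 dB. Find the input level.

-15 dB

Before make-up, the level was -13 − 6 = -19 dB.
That's 1 dB above the -20 dB threshold.
Before 5:1 compression the overshoot was 1 × 5 = 5 dB, so input = -20 + 5 = -15 dB.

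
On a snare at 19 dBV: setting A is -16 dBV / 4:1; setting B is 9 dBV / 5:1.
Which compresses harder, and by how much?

A, by 18.25 dB

A: overshoot 35 dB → output overshoot 8.75 dB → GR 26.25 dB.
B: overshoot 10 dB → output overshoot 2 dB → GR 8 dB.
A reduces 18.25 dB more.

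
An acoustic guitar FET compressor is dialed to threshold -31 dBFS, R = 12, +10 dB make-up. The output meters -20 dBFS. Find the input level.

-19 dBFS

Remove make-up: -20 − 10 = -30 dBFS.
The compressed level sits -30 − (-31) = 1 dB over threshold.
Input overshoot = R × output overshoot = 12 dB → input = -31 + 12 = -19 dBFS.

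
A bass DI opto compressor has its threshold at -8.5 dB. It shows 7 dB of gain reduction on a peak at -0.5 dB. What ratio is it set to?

Input overshoot = -0.5 − (-8.5) = 8 dB.
Output overshoot = 8 − 7 = 1 dB.
Ratio = input overshoot / output overshoot = 8 / 1 = 8.

8:1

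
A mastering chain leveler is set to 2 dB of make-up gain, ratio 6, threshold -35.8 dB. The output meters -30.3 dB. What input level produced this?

-14.8 dB

Before make-up, the level was -30.3 − 2 = -32.3 dB.
Post-compression overshoot = -32.3 − (-35.8) = 3.5 dB.
Before 6:1 compression the overshoot was 3.5 × 6 = 21 dB, so input = -35.8 + 21 = -14.8 dB.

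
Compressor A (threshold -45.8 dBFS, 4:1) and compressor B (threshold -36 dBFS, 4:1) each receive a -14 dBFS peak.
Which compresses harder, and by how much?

A, by 7.35 dB

A: overshoot 31.8 dB → output overshoot 7.95 dB → GR 23.85 dB.
B: overshoot 22 dB → output overshoot 5.5 dB → GR 16.5 dB.
A reduces 7.35 dB more.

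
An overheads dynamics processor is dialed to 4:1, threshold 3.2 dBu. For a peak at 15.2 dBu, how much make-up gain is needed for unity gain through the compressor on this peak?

Overshoot 12 dB → 12/4 = 3 dB after compression, so the compressed level is 3.2 + 3 = 6.2 dBu.
Make-up = target − compressed = 15.2 − 6.2 = 9 dB.

9 dB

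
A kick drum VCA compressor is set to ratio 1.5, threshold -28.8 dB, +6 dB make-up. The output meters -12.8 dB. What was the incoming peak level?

-13.8 dB

Before make-up, the level was -12.8 − 6 = -18.8 dB.
Post-compression overshoot = -18.8 − (-28.8) = 10 dB.
Before 1.5:1 compression the overshoot was 10 × 1.5 = 15 dB, so input = -28.8 + 15 = -13.8 dB.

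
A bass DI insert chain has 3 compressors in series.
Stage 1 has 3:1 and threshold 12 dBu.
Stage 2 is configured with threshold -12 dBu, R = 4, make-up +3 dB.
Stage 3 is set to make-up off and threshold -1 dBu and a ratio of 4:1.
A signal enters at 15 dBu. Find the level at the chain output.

-2.75 dBu

Stage 1: 15 dBu is 3 dB over 12 dBu; at 3:1 that becomes 1 dB over, giving 13 dBu.
Stage 2: overshoot 25 dB → 25/4 = 6.25 dB → -5.75 dBu; +3 dB make-up → -2.75 dBu.
Stage 3: -2.75 dBu is at or below the -1 dBu threshold — no compression; output -2.75 dBu.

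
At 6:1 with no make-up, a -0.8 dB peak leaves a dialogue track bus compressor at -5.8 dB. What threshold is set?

Input is 6 dB above T (since output overshoot × R = input overshoot: (-5.8 − T)·6 = -0.8 − T gives T = -6.8 dB).
Check: -6.8 + (-0.8 − (-6.8))/6 = -6.8 + 1 = -5.8 dB. ✓

-6.8 dB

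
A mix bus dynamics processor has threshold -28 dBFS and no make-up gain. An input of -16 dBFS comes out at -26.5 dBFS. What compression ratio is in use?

Input overshoot = -16 − (-28) = 12 dB; output overshoot = -26.5 − (-28) = 1.5 dB.
Ratio = 12 / 1.5 = 8.

8:1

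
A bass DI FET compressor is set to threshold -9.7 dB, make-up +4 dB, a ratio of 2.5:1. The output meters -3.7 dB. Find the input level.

Stripping the +4 dB make-up gives -7.7 dB at the gain stage.
The compressed level sits -7.7 − (-9.7) = 2 dB over threshold.
Input overshoot = R × output overshoot = 5 dB → input = -9.7 + 5 = -4.7 dB.

-4.7 dB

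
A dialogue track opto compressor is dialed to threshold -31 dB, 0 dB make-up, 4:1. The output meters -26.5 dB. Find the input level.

-13 dB

Post-compression overshoot = -26.5 − (-31) = 4.5 dB.
Before 4:1 compression the overshoot was 4.5 × 4 = 18 dB, so input = -31 + 18 = -13 dB.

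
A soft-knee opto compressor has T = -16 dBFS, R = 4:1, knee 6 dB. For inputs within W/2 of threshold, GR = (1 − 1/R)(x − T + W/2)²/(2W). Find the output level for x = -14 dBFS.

-15.5625 dBFS

x − T + W/2 = -14 − (-16) + 3 = 5.
GR = (1 − 1/4) × 5² / 12 = 0.75 × 25 / 12 = 1.5625 dB.
Output = -14 − 1.5625 = -15.5625 dBFS.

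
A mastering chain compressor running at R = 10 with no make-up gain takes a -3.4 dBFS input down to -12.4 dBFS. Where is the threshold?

Let T be the threshold. Output overshoot = (input overshoot)/R, so -12.4 − T = (-3.4 − T)/10.
10·(-12.4 − T) = -3.4 − T → 9·T = -124 − (-3.4) = -120.6.
T = -120.6/9 = -13.4 dBFS.

-13.4 dBFS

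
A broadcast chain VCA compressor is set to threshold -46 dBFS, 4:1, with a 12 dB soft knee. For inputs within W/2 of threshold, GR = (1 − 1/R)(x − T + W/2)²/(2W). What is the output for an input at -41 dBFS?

x − T + W/2 = -41 − (-46) + 6 = 11.
GR = (1 − 1/4) × 11² / 24 = 0.75 × 121 / 24 = 3.78125 dB.
Output = -41 − 3.78125 = -44.78125 dBFS.

-44.78125 dBFS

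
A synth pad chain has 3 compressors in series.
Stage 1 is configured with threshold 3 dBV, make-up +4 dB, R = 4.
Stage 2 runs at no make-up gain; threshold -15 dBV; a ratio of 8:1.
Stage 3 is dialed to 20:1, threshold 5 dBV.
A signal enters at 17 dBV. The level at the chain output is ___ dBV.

Stage 1: 14 dB above 3 dBV, reduced 4:1 to 3.5 dB above → 6.5 dBV; +4 dB make-up → 10.5 dBV.
Stage 2: overshoot 25.5 dB → 25.5/8 = 3.1875 dB → -11.8125 dBV.
Stage 3: -11.8125 dBV is at or below the 5 dBV threshold — no compression; output -11.8125 dBV.

-11.8125 dBV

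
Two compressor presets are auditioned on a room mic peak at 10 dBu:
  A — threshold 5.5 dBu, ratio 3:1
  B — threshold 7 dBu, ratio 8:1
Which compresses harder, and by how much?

A: overshoot 4.5 dB → output overshoot 1.5 dB → GR 3 dB.
B: overshoot 3 dB → output overshoot 0.375 dB → GR 2.625 dB.
Difference: 0.375 dB in favour of A.

A, by 0.375 dB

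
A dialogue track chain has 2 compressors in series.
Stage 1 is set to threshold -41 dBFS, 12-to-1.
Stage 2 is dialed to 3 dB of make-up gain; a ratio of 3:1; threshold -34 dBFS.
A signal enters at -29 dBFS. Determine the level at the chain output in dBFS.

Stage 1: overshoot 12 dB → 12/12 = 1 dB → -40 dBFS.
Stage 2: -40 dBFS is at or below the -34 dBFS threshold — no compression; make-up brings it to -37 dBFS.

-37 dBFS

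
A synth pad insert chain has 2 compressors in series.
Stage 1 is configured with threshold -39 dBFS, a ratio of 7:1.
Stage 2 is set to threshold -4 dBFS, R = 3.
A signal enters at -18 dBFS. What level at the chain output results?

Stage 1: overshoot 21 dB → 21/7 = 3 dB → -36 dBFS.
Stage 2: below threshold (-36 ≤ -4); passes unchanged; output -36 dBFS.

-36 dBFS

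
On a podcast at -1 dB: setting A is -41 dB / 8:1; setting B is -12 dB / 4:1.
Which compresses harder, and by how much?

A: GR = 40 − 40/8 = 35 dB.
B: GR = 11 − 11/4 = 8.25 dB.
A reduces 26.75 dB more.

A, by 26.75 dB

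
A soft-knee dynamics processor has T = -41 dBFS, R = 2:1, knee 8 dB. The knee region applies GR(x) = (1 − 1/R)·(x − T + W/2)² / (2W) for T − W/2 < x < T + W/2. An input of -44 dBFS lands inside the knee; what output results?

-44.03125 dBFS

x − T + W/2 = -44 − (-41) + 4 = 1.
GR = (1 − 1/2) × 1² / 16 = 0.5 × 1 / 16 = 0.03125 dB.
Output = -44 − 0.03125 = -44.03125 dBFS.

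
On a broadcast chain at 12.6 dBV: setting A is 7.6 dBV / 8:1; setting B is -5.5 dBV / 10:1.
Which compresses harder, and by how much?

B, by 11.915 dB

A: overshoot 5 dB → output overshoot 0.625 dB → GR 4.375 dB.
B: overshoot 18.1 dB → output overshoot 1.81 dB → GR 16.29 dB.
Difference: 11.915 dB in favour of B.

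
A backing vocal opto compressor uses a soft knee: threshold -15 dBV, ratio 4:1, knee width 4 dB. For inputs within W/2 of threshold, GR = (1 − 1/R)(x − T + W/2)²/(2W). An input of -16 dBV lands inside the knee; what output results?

-16.09375 dBV

x − T + W/2 = -16 − (-15) + 2 = 1.
GR = (1 − 1/4) × 1² / 8 = 0.75 × 1 / 8 = 0.09375 dB.
Output = -16 − 0.09375 = -16.09375 dBV.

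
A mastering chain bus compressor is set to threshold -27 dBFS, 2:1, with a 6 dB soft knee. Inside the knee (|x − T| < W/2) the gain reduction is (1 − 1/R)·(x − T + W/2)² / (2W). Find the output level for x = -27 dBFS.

-27.375 dBFS

x − T + W/2 = -27 − (-27) + 3 = 3.
GR = (1 − 1/2) × 3² / 12 = 0.5 × 9 / 12 = 0.375 dB.
Output = -27 − 0.375 = -27.375 dBFS.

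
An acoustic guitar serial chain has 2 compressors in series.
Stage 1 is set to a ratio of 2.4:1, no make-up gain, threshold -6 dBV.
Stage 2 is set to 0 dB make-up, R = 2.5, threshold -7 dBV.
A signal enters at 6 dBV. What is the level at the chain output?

-4.6 dBV

Stage 1: overshoot 12 dB → 12/2.4 = 5 dB → -1 dBV.
Stage 2: 6 dB above -7 dBV, reduced 2.5:1 to 2.4 dB above → -4.6 dBV.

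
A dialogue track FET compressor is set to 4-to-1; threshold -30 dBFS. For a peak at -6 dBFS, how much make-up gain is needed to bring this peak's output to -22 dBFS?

The peak compresses to -30 + 24/4 = -24 dBFS.
To reach -22 dBFS requires -22 − (-24) = 2 dB of make-up.

2 dB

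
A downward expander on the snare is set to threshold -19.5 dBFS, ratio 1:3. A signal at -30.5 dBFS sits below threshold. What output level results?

-52.5 dBFS

Undershoot = (-19.5) − (-30.5) = 11 dB.
At 1:3, that expands to 33 dB under threshold.
Output = -19.5 − 33 = -52.5 dBFS.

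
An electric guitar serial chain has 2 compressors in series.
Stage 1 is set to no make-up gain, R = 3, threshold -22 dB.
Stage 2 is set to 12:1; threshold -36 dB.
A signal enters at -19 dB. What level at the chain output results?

-34.75 dB

Stage 1: -19 dB is 3 dB over -22 dB; at 3:1 that becomes 1 dB over, giving -21 dB.
Stage 2: overshoot 15 dB → 15/12 = 1.25 dB → -34.75 dB.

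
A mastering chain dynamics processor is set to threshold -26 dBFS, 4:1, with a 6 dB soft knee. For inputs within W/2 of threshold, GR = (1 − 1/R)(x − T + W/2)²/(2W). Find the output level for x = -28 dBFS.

x − T + W/2 = -28 − (-26) + 3 = 1.
GR = (1 − 1/4) × 1² / 12 = 0.75 × 1 / 12 = 0.0625 dB.
Output = -28 − 0.0625 = -28.0625 dBFS.

-28.0625 dBFS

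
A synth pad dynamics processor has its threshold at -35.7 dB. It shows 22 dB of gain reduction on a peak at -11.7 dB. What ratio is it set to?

12:1

Input overshoot = -11.7 − (-35.7) = 24 dB.
Output overshoot = 24 − 22 = 2 dB.
Ratio = input overshoot / output overshoot = 24 / 2 = 12.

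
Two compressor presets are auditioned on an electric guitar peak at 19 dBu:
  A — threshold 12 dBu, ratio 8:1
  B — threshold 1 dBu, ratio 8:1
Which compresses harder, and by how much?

B, by 9.625 dB

A: overshoot 7 dB → output overshoot 0.875 dB → GR 6.125 dB.
B: overshoot 18 dB → output overshoot 2.25 dB → GR 15.75 dB.
B reduces 9.625 dB more.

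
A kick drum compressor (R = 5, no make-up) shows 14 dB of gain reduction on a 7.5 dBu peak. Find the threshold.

Let T be the threshold. Output overshoot = (input overshoot)/R, so -6.5 − T = (7.5 − T)/5.
5·(-6.5 − T) = 7.5 − T → 4·T = -32.5 − 7.5 = -40.
T = -40/4 = -10 dBu.

-10 dBu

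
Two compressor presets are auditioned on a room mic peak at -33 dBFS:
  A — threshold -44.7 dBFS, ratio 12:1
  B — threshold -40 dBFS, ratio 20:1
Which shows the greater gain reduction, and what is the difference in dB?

A: 11.7 dB over, compressed to 0.975 dB over, so 10.725 dB of GR.
B: 7 dB over, compressed to 0.35 dB over, so 6.65 dB of GR.
A reduces 4.075 dB more.

A, by 4.075 dB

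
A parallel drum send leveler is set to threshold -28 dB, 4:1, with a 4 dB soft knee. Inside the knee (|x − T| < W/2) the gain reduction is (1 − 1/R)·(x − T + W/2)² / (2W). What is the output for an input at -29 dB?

-29.09375 dB

x − T + W/2 = -29 − (-28) + 2 = 1.
GR = (1 − 1/4) × 1² / 8 = 0.75 × 1 / 8 = 0.09375 dB.
Output = -29 − 0.09375 = -29.09375 dB.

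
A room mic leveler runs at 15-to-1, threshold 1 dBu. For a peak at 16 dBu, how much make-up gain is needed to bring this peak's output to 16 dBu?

Without make-up, output = threshold + overshoot/15 = 1 + 1 = 2 dBu.
Gap to target: 14 dB.

14 dB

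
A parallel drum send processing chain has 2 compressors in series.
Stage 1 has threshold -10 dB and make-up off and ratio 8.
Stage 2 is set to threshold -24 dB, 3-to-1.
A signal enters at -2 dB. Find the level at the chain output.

-19 dB

Stage 1: overshoot 8 dB → 8/8 = 1 dB → -9 dB.
Stage 2: overshoot 15 dB → 15/3 = 5 dB → -19 dB.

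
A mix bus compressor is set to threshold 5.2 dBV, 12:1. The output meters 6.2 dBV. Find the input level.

Post-compression overshoot = 6.2 − 5.2 = 1 dB.
Input overshoot = R × output overshoot = 12 dB → input = 5.2 + 12 = 17.2 dBV.

17.2 dBV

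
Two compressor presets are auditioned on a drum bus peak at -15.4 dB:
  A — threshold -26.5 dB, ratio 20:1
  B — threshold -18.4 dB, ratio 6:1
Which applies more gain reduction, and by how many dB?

A, by 8.045 dB

A: 11.1 dB over, compressed to 0.555 dB over, so 10.545 dB of GR.
B: 3 dB over, compressed to 0.5 dB over, so 2.5 dB of GR.
Difference: 8.045 dB in favour of A.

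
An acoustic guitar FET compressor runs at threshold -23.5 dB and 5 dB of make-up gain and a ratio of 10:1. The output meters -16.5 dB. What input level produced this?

Remove make-up: -16.5 − 5 = -21.5 dB.
That's 2 dB above the -23.5 dB threshold.
Undo the ratio: input overshoot = 2 × 10 = 20 dB, giving input = -3.5 dB.

-3.5 dB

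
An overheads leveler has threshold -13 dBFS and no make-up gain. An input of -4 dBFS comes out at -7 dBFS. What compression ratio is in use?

1.5:1

Input overshoot = -4 − (-13) = 9 dB; output overshoot = -7 − (-13) = 6 dB.
Ratio = 9 / 6 = 1.5.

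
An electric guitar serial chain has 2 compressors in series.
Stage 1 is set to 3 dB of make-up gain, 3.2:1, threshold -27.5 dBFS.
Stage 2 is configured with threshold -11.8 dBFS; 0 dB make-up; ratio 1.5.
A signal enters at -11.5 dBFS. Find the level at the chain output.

-19.5 dBFS

Stage 1: 16 dB above -27.5 dBFS, reduced 3.2:1 to 5 dB above → -22.5 dBFS; +3 dB make-up → -19.5 dBFS.
Stage 2: -19.5 dBFS is at or below the -11.8 dBFS threshold — no compression; output -19.5 dBFS.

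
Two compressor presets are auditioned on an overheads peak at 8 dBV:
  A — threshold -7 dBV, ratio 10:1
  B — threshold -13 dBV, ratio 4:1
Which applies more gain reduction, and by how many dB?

A: 15 dB over, compressed to 1.5 dB over, so 13.5 dB of GR.
B: 21 dB over, compressed to 5.25 dB over, so 15.75 dB of GR.
B applies 2.25 dB more gain reduction.

B, by 2.25 dB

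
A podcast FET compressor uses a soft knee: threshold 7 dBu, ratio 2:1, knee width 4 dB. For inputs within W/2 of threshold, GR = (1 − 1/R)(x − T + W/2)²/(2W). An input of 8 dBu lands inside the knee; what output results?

x − T + W/2 = 8 − 7 + 2 = 3.
GR = (1 − 1/2) × 3² / 8 = 0.5 × 9 / 8 = 0.5625 dB.
Output = 8 − 0.5625 = 7.4375 dBu.

7.4375 dBu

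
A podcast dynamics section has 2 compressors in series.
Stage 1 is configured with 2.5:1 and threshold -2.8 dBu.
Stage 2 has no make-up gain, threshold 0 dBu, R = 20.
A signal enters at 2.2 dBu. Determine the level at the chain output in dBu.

-0.8 dBu

Stage 1: 2.2 dBu is 5 dB over -2.8 dBu; at 2.5:1 that becomes 2 dB over, giving -0.8 dBu.
Stage 2: -0.8 dBu ≤ 0 dBu, so stage 2 doesn't engage; output -0.8 dBu.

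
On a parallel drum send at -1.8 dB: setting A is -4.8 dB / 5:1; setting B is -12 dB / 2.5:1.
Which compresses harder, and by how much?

A: 3 dB over, compressed to 0.6 dB over, so 2.4 dB of GR.
B: 10.2 dB over, compressed to 4.08 dB over, so 6.12 dB of GR.
B reduces 3.72 dB more.

B, by 3.72 dB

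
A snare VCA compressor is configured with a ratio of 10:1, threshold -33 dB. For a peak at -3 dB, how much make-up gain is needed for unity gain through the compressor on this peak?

Overshoot 30 dB → 30/10 = 3 dB after compression, so the compressed level is -33 + 3 = -30 dB.
Make-up = target − compressed = -3 − (-30) = 27 dB.

27 dB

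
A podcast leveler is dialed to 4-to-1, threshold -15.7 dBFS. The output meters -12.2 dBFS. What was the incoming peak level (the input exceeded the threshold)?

-1.7 dBFS

Post-compression overshoot = -12.2 − (-15.7) = 3.5 dB.
Before 4:1 compression the overshoot was 3.5 × 4 = 14 dB, so input = -15.7 + 14 = -1.7 dBFS.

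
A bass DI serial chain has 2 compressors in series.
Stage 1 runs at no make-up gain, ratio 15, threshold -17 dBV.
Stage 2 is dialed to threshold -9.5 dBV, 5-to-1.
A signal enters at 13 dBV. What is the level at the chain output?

-15 dBV

Stage 1: 30 dB above -17 dBV, reduced 15:1 to 2 dB above → -15 dBV.
Stage 2: -15 dBV is at or below the -9.5 dBV threshold — no compression; output -15 dBV.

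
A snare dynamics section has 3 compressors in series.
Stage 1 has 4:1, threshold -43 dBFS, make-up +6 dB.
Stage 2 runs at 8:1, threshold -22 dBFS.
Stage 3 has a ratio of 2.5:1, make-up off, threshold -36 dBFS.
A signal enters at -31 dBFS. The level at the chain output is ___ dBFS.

Stage 1: 12 dB above -43 dBFS, reduced 4:1 to 3 dB above → -40 dBFS; +6 dB make-up → -34 dBFS.
Stage 2: below threshold (-34 ≤ -22); passes unchanged; output -34 dBFS.
Stage 3: overshoot 2 dB → 2/2.5 = 0.8 dB → -35.2 dBFS.

-35.2 dBFS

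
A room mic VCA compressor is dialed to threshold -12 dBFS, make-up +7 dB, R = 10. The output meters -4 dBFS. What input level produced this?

Stripping the +7 dB make-up gives -11 dBFS at the gain stage.
The compressed level sits -11 − (-12) = 1 dB over threshold.
Before 10:1 compression the overshoot was 1 × 10 = 10 dB, so input = -12 + 10 = -2 dBFS.

-2 dBFS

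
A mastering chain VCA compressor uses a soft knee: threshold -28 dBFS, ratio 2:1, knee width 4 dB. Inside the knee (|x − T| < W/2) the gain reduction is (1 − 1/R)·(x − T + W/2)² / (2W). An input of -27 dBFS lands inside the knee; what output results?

-27.5625 dBFS

x − T + W/2 = -27 − (-28) + 2 = 3.
GR = (1 − 1/2) × 3² / 8 = 0.5 × 9 / 8 = 0.5625 dB.
Output = -27 − 0.5625 = -27.5625 dBFS.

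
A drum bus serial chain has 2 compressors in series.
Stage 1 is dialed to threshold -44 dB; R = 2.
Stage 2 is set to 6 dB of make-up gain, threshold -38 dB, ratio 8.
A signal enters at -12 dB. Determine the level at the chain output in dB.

-30.75 dB

Stage 1: 32 dB above -44 dB, reduced 2:1 to 16 dB above → -28 dB.
Stage 2: -28 dB is 10 dB over -38 dB; at 8:1 that becomes 1.25 dB over, giving -36.75 dB; +6 dB make-up → -30.75 dB.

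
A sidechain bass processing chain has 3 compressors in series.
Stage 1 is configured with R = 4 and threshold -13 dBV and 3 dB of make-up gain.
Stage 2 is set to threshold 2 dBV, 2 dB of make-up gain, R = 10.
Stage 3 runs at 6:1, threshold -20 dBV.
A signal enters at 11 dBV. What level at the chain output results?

-17 dBV

Stage 1: 11 dBV is 24 dB over -13 dBV; at 4:1 that becomes 6 dB over, giving -7 dBV; +3 dB make-up → -4 dBV.
Stage 2: -4 dBV is at or below the 2 dBV threshold — no compression; make-up brings it to -2 dBV.
Stage 3: -2 dBV is 18 dB over -20 dBV; at 6:1 that becomes 3 dB over, giving -17 dBV.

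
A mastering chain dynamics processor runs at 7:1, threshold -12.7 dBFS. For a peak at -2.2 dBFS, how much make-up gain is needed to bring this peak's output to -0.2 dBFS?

11 dB

The peak compresses to -12.7 + 10.5/7 = -11.2 dBFS.
To reach -0.2 dBFS requires -0.2 − (-11.2) = 11 dB of make-up.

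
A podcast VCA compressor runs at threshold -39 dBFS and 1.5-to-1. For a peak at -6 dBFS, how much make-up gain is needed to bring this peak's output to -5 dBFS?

The peak compresses to -39 + 33/1.5 = -17 dBFS.
To reach -5 dBFS requires -5 − (-17) = 12 dB of make-up.

12 dB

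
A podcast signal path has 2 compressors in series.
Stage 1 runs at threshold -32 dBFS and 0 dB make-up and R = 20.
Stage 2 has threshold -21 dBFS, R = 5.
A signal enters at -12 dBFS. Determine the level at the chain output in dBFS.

-31 dBFS

Stage 1: overshoot 20 dB → 20/20 = 1 dB → -31 dBFS.
Stage 2: -31 dBFS is at or below the -21 dBFS threshold — no compression; output -31 dBFS.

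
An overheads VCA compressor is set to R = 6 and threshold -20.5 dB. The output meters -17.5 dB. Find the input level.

Post-compression overshoot = -17.5 − (-20.5) = 3 dB.
Input overshoot = R × output overshoot = 18 dB → input = -20.5 + 18 = -2.5 dB.

-2.5 dB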